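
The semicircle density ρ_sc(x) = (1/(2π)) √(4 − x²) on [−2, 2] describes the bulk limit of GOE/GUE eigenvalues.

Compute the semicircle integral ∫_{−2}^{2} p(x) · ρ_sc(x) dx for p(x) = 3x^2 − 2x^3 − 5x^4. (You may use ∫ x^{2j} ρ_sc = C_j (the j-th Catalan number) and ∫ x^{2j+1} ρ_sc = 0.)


Write p(x) = Σ a_i x^i, split into monomials and integrate each against ρ_sc separately.
Using ∫ x^{2j} ρ_sc = C_j = (1/(j+1)) C(2j, j) (Catalan numbers) and ∫ x^{2j+1} ρ_sc = 0 (odd monomials vanish by symmetry):
  i = 2 (even): a_2 · C_{1} = 3 · 1 = 3
  i = 3 (odd): ∫ x^3 ρ_sc = 0 (vanishes)
  i = 4 (even): a_4 · C_{2} = -5 · 2 = -10

Summing the contributions: ∫_{−2}^{2} p(x) ρ_sc(x) dx = 3 + (-10) = -7.


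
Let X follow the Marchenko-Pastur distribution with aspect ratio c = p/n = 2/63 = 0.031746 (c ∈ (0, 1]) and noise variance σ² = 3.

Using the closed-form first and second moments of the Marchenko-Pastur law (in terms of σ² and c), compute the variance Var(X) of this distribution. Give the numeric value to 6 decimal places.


Recall the MP moments m_1 = E[X] = σ² and m_2 = E[X²] = σ⁴ (1 + c).
m_1 = E[X] = σ² = 3, so m_1² = 9.
m_2 = E[X²] = σ⁴ (1 + c) = 9 · (1 + 0.031746) = 9 · 1.031746 = 9.285714.
(Note m_2 − m_1² simplifies to c · σ⁴ = 0.031746 · 9.)

Var(X) = m_2 − m_1² = 9.285714 − 9 = 0.285714.


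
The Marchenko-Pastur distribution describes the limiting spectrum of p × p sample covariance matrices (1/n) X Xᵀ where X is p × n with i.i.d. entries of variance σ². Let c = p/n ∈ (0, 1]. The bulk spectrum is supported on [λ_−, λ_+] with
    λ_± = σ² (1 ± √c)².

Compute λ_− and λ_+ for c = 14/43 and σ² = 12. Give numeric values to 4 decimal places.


c = 14/43 = 0.325581; √c = 0.570597.
λ_− = σ² (1 − √c)² = 12 · (1 − 0.570597)² = 12 · (0.429403)² = 2.212639.
λ_+ = σ² (1 + √c)² = 12 · (1 + 0.570597)² = 12 · (1.570597)² = 29.601314.

Rounded to 4 decimal places: λ_− ≈ 2.2126, λ_+ ≈ 29.6013.


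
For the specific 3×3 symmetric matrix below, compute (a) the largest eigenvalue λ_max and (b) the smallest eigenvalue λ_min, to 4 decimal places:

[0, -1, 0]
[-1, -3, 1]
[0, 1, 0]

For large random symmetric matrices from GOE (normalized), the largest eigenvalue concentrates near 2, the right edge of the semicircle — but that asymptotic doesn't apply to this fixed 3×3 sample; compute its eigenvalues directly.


Since M is real symmetric, all three eigenvalues are real; they are the roots of det(λI − M) = λ³ − (tr M) λ² + s λ − det M, where s is the sum of the principal 2×2 minors.
tr M = 0 + (-3) + 0 = -3.
s = (0·(-3) − (-1)²) + (0·0 − 0²) + ((-3)·0 − 1²) = -1 + 0 + (-1) = -2.
det M (expand along row 1) = 0·(-1) − (-1)·0 + 0·(-1) = 0.
Characteristic polynomial: λ³ + 3λ² − 2λ = 0.
Substitute λ = y + (tr M)/3 = y − 1.000000 to remove the quadratic term: y³ + p·y + q = 0 with p = s − (tr M)²/3 = -5.000000 and q = −2(tr M)³/27 + (tr M)·s/3 − det M = 4.000000.
Three real roots ⇒ use the trigonometric (Viète) form: r = 2√(−p/3) = 2.581989, φ = arccos(3q/(p·r)) = arccos(-0.929516) = 2.763895 rad.
y_k = r·cos(φ/3 − 2πk/3) for k = 0, 1, 2 gives y = 1.561553, 1.000000, -2.561553.
λ_k = y_k − 1.000000 gives λ = 0.5616, 0.0000, -3.5616 (check: the sum is -3.0000 = tr M).

Hence λ_max = 0.5616 and λ_min = -3.5616.


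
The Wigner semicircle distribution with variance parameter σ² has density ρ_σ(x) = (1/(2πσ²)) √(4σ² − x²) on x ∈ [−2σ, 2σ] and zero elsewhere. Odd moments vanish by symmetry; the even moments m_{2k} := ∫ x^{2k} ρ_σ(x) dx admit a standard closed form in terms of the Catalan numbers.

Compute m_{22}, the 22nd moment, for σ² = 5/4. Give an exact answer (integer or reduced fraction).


By the scaled semicircle moment identity, m_{2k} = σ^{2k} · C_k with k = 11.
C_11 = (1/(k+1)) · C(2k, k) = (1/12) · C(22, 11) = (1/12) · 705432 = 58786.
σ^{2k} = (σ²)^k = (5/4)^11 = 48828125/4194304.

Therefore m_{22} = σ^{22} · C_11 = (48828125/4194304) · 58786 = 1435205078125/2097152.


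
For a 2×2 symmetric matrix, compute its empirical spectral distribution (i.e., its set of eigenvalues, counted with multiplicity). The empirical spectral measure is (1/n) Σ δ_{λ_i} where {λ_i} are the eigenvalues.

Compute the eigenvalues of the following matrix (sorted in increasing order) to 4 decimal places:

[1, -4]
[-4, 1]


Since M is real symmetric, both eigenvalues are real; they are the roots of det(λI − M) = λ² − (tr M) λ + det M.
tr M = 1 + 1 = 2.
det M = 1·1 − (-4)² = 1 − 16 = -15.
Characteristic polynomial: λ² − 2λ − 15 = 0.
Discriminant Δ = (tr M)² − 4·det M = 4 − (-60) = 64; √Δ = 8.000000.
λ = (tr M ± √Δ)/2 = (2 ± 8.000000)/2, giving (tr M − √Δ)/2 = -3.0000 and (tr M + √Δ)/2 = 5.0000.

Eigenvalues sorted in increasing order: [-3.0000, 5.0000].


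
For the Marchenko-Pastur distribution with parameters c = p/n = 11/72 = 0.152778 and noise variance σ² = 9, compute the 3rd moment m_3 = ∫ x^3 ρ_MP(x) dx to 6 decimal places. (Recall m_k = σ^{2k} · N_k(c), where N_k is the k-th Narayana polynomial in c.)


E[X³] = σ⁶ (1 + 3c + c²) (third MP moment). With σ² = 9 (so σ⁶ = 729) and c = 11/72 = 0.152778: E[X³] = 729 · (1 + 3·0.152778 + (0.152778)²) = 729 · 1.481674.

So E[X^3] = 1080.140625.


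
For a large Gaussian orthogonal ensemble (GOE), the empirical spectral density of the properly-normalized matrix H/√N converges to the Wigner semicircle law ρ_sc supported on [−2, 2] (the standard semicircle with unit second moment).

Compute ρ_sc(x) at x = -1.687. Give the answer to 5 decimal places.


ρ_sc(x) = (1/(2π)) √(4 − x²). With x = -1.687:
  4 − x² = 4 − (-1.687)² = 4 − 2.845969 = 1.154031.
  √(4 − x²) = 1.074258.
  1/(2π) = 0.159155.
  ρ_sc(-1.687) = 0.159155 · 1.074258 = 0.170974.

Rounded to 5 decimal places: ρ_sc(-1.687) ≈ 0.17097.


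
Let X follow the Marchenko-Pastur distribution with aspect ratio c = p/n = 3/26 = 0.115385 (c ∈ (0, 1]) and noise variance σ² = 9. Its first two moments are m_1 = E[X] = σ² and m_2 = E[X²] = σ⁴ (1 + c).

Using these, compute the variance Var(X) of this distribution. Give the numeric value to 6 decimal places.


m_1 = E[X] = σ² = 9, so m_1² = 81.
m_2 = E[X²] = σ⁴ (1 + c) = 81 · (1 + 0.115385) = 81 · 1.115385 = 90.346154.
(Note m_2 − m_1² simplifies to c · σ⁴ = 0.115385 · 81.)

Var(X) = m_2 − m_1² = 90.346154 − 81 = 9.346154.


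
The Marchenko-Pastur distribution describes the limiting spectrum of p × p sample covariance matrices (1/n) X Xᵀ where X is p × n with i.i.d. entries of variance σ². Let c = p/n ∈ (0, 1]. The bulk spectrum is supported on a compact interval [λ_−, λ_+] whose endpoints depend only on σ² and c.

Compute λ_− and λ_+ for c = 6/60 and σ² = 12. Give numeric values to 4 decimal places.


c = 6/60 = 0.100000; √c = 0.316228.
λ_− = σ² (1 − √c)² = 12 · (1 − 0.316228)² = 12 · (0.683772)² = 5.610534.
λ_+ = σ² (1 + √c)² = 12 · (1 + 0.316228)² = 12 · (1.316228)² = 20.789466.

Rounded to 4 decimal places: λ_− ≈ 5.6105, λ_+ ≈ 20.7895.


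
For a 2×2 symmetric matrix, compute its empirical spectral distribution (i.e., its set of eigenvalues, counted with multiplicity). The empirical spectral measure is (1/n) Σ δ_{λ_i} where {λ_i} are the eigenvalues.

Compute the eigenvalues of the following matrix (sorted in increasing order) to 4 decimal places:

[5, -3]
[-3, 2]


Since M is real symmetric, both eigenvalues are real; they are the roots of det(λI − M) = λ² − (tr M) λ + det M.
tr M = 5 + 2 = 7.
det M = 5·2 − (-3)² = 10 − 9 = 1.
Characteristic polynomial: λ² − 7λ + 1 = 0.
Discriminant Δ = (tr M)² − 4·det M = 49 − 4 = 45; √Δ = 6.708204.
λ = (tr M ± √Δ)/2 = (7 ± 6.708204)/2, giving (tr M − √Δ)/2 = 0.1459 and (tr M + √Δ)/2 = 6.8541.

Eigenvalues sorted in increasing order: [0.1459, 6.8541].


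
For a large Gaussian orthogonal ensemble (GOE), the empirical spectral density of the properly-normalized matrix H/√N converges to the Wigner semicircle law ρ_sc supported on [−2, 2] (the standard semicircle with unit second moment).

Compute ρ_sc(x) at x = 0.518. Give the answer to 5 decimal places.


ρ_sc(x) = (1/(2π)) √(4 − x²). With x = 0.518:
  4 − x² = 4 − (0.518)² = 4 − 0.268324 = 3.731676.
  √(4 − x²) = 1.931755.
  1/(2π) = 0.159155.
  ρ_sc(0.518) = 0.159155 · 1.931755 = 0.307448.

Rounded to 5 decimal places: ρ_sc(0.518) ≈ 0.30745.


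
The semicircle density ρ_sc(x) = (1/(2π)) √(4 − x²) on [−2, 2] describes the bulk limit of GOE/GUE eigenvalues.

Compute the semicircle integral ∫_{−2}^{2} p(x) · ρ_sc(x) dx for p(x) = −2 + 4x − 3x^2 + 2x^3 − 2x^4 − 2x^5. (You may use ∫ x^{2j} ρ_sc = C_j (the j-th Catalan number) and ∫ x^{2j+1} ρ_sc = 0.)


Write p(x) = Σ a_i x^i, split into monomials and integrate each against ρ_sc separately.
Using ∫ x^{2j} ρ_sc = C_j = (1/(j+1)) C(2j, j) (Catalan numbers) and ∫ x^{2j+1} ρ_sc = 0 (odd monomials vanish by symmetry):
  i = 0 (even): a_0 · C_{0} = -2 · 1 = -2
  i = 1 (odd): ∫ x^1 ρ_sc = 0 (vanishes)
  i = 2 (even): a_2 · C_{1} = -3 · 1 = -3
  i = 3 (odd): ∫ x^3 ρ_sc = 0 (vanishes)
  i = 4 (even): a_4 · C_{2} = -2 · 2 = -4
  i = 5 (odd): ∫ x^5 ρ_sc = 0 (vanishes)

Summing the contributions: ∫_{−2}^{2} p(x) ρ_sc(x) dx = (-2) + (-3) + (-4) = -9.


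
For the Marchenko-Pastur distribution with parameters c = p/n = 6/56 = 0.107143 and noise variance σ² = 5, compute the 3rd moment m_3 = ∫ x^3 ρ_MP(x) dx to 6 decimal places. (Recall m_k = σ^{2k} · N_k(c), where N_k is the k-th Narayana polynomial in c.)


E[X³] = σ⁶ (1 + 3c + c²) (third MP moment). With σ² = 5 (so σ⁶ = 125) and c = 6/56 = 0.107143: E[X³] = 125 · (1 + 3·0.107143 + (0.107143)²) = 125 · 1.332908.

So E[X^3] = 166.613520.


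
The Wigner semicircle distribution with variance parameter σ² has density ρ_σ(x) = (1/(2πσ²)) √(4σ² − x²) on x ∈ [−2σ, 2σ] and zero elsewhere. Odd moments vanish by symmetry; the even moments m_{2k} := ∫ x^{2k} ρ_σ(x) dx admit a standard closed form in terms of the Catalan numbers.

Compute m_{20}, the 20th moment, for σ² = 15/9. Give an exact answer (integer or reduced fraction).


By the scaled semicircle moment identity, m_{2k} = σ^{2k} · C_k with k = 10.
C_10 = (1/(k+1)) · C(2k, k) = (1/11) · C(20, 10) = (1/11) · 184756 = 16796.
σ^{2k} = (σ²)^k = (15/9)^10 = 9765625/59049.

Therefore m_{20} = σ^{20} · C_10 = (9765625/59049) · 16796 = 164023437500/59049.


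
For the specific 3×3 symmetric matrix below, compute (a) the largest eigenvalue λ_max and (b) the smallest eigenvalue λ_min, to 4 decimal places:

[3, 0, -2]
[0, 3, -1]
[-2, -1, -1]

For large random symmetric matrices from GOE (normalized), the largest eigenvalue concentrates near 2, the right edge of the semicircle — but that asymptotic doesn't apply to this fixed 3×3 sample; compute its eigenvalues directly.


Since M is real symmetric, all three eigenvalues are real; they are the roots of det(λI − M) = λ³ − (tr M) λ² + s λ − det M, where s is the sum of the principal 2×2 minors.
tr M = 3 + 3 + (-1) = 5.
s = (3·3 − 0²) + (3·(-1) − (-2)²) + (3·(-1) − (-1)²) = 9 + (-7) + (-4) = -2.
det M (expand along row 1) = 3·(-4) − 0·(-2) + (-2)·6 = -24.
Characteristic polynomial: λ³ − 5λ² − 2λ + 24 = 0.
Substitute λ = y + (tr M)/3 = y + 1.666667 to remove the quadratic term: y³ + p·y + q = 0 with p = s − (tr M)²/3 = -10.333333 and q = −2(tr M)³/27 + (tr M)·s/3 − det M = 11.407407.
Three real roots ⇒ use the trigonometric (Viète) form: r = 2√(−p/3) = 3.711843, φ = arccos(3q/(p·r)) = arccos(-0.892233) = 2.673062 rad.
y_k = r·cos(φ/3 − 2πk/3) for k = 0, 1, 2 gives y = 2.333333, 1.333333, -3.666667.
λ_k = y_k + 1.666667 gives λ = 4.0000, 3.0000, -2.0000 (check: the sum is 5.0000 = tr M).

Hence λ_max = 4.0000 and λ_min = -2.0000.


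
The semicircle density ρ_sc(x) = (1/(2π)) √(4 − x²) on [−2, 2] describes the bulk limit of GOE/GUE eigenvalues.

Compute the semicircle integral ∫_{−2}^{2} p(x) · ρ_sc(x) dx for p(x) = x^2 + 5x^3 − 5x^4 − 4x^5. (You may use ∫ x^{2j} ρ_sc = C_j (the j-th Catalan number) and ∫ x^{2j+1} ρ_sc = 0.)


Write p(x) = Σ a_i x^i, split into monomials and integrate each against ρ_sc separately.
Using ∫ x^{2j} ρ_sc = C_j = (1/(j+1)) C(2j, j) (Catalan numbers) and ∫ x^{2j+1} ρ_sc = 0 (odd monomials vanish by symmetry):
  i = 2 (even): a_2 · C_{1} = 1 · 1 = 1
  i = 3 (odd): ∫ x^3 ρ_sc = 0 (vanishes)
  i = 4 (even): a_4 · C_{2} = -5 · 2 = -10
  i = 5 (odd): ∫ x^5 ρ_sc = 0 (vanishes)

Summing the contributions: ∫_{−2}^{2} p(x) ρ_sc(x) dx = 1 + (-10) = -9.


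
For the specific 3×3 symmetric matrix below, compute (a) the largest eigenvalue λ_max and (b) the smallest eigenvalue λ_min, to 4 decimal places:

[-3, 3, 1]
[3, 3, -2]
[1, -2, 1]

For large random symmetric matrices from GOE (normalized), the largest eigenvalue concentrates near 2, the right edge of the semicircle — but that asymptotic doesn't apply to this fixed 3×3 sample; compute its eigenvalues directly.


Since M is real symmetric, all three eigenvalues are real; they are the roots of det(λI − M) = λ³ − (tr M) λ² + s λ − det M, where s is the sum of the principal 2×2 minors.
tr M = -3 + 3 + 1 = 1.
s = ((-3)·3 − 3²) + ((-3)·1 − 1²) + (3·1 − (-2)²) = -18 + (-4) + (-1) = -23.
det M (expand along row 1) = (-3)·(-1) − 3·5 + 1·(-9) = -21.
Characteristic polynomial: λ³ − λ² − 23λ + 21 = 0.
Substitute λ = y + (tr M)/3 = y + 0.333333 to remove the quadratic term: y³ + p·y + q = 0 with p = s − (tr M)²/3 = -23.333333 and q = −2(tr M)³/27 + (tr M)·s/3 − det M = 13.259259.
Three real roots ⇒ use the trigonometric (Viète) form: r = 2√(−p/3) = 5.577734, φ = arccos(3q/(p·r)) = arccos(-0.305637) = 1.881404 rad.
y_k = r·cos(φ/3 − 2πk/3) for k = 0, 1, 2 gives y = 4.516360, 0.576464, -5.092824.
λ_k = y_k + 0.333333 gives λ = 4.8497, 0.9098, -4.7595 (check: the sum is 1.0000 = tr M).

Hence λ_max = 4.8497 and λ_min = -4.7595.


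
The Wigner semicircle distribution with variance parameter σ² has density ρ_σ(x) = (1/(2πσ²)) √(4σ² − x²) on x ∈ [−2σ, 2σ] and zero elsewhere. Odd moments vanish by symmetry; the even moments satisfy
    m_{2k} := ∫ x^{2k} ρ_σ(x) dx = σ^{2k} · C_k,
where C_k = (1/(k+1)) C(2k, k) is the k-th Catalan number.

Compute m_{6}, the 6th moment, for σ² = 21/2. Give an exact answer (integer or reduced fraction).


By the scaled semicircle moment identity, m_{2k} = σ^{2k} · C_k with k = 3.
C_3 = (1/(k+1)) · C(2k, k) = (1/4) · C(6, 3) = (1/4) · 20 = 5.
σ^{2k} = (σ²)^k = (21/2)^3 = 9261/8.

Therefore m_{6} = σ^{6} · C_3 = (9261/8) · 5 = 46305/8.


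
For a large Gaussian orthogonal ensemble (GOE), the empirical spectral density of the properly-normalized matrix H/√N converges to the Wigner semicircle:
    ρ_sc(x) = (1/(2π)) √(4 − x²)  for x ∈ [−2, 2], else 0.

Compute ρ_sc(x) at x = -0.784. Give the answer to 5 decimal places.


ρ_sc(x) = (1/(2π)) √(4 − x²). With x = -0.784:
  4 − x² = 4 − (-0.784)² = 4 − 0.614656 = 3.385344.
  √(4 − x²) = 1.839930.
  1/(2π) = 0.159155.
  ρ_sc(-0.784) = 0.159155 · 1.839930 = 0.292834.

Rounded to 5 decimal places: ρ_sc(-0.784) ≈ 0.29283.


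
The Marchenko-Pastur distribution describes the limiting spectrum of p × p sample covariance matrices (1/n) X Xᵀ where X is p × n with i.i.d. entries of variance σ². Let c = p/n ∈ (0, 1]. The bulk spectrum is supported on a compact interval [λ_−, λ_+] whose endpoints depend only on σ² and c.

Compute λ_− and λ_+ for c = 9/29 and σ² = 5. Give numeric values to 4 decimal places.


c = 9/29 = 0.310345; √c = 0.557086.
λ_− = σ² (1 − √c)² = 5 · (1 − 0.557086)² = 5 · (0.442914)² = 0.980864.
λ_+ = σ² (1 + √c)² = 5 · (1 + 0.557086)² = 5 · (1.557086)² = 12.122584.

Rounded to 4 decimal places: λ_− ≈ 0.9809, λ_+ ≈ 12.1226.


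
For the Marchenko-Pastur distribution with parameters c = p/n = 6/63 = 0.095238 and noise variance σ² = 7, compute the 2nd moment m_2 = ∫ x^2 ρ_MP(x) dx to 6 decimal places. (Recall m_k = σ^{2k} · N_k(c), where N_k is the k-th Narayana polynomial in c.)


E[X²] = σ⁴ (1 + c) (second MP moment). With σ² = 7 (so σ⁴ = 49) and c = 6/63 = 0.095238: E[X²] = 49 · (1 + 0.095238) = 49 · 1.095238.

So E[X^2] = 53.666667.


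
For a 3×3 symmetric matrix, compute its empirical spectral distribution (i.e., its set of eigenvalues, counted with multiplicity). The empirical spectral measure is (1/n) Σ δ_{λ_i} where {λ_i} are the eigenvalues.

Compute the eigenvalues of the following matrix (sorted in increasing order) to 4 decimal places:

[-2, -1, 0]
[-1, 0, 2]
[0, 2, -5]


Since M is real symmetric, all three eigenvalues are real; they are the roots of det(λI − M) = λ³ − (tr M) λ² + s λ − det M, where s is the sum of the principal 2×2 minors.
tr M = -2 + 0 + (-5) = -7.
s = ((-2)·0 − (-1)²) + ((-2)·(-5) − 0²) + (0·(-5) − 2²) = -1 + 10 + (-4) = 5.
det M (expand along row 1) = (-2)·(-4) − (-1)·5 + 0·(-2) = 13.
Characteristic polynomial: λ³ + 7λ² + 5λ − 13 = 0.
Substitute λ = y + (tr M)/3 = y − 2.333333 to remove the quadratic term: y³ + p·y + q = 0 with p = s − (tr M)²/3 = -11.333333 and q = −2(tr M)³/27 + (tr M)·s/3 − det M = 0.740741.
Three real roots ⇒ use the trigonometric (Viète) form: r = 2√(−p/3) = 3.887301, φ = arccos(3q/(p·r)) = arccos(-0.050441) = 1.621259 rad.
y_k = r·cos(φ/3 − 2πk/3) for k = 0, 1, 2 gives y = 3.333333, 0.065384, -3.398717.
λ_k = y_k − 2.333333 gives λ = 1.0000, -2.2679, -5.7321 (check: the sum is -7.0000 = tr M).

Eigenvalues sorted in increasing order: [-5.7321, -2.2679, 1.0000].


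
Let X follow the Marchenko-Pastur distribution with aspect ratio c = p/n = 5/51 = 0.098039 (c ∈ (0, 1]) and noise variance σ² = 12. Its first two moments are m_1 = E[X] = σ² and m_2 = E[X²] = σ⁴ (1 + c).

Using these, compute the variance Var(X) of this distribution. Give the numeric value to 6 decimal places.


m_1 = E[X] = σ² = 12, so m_1² = 144.
m_2 = E[X²] = σ⁴ (1 + c) = 144 · (1 + 0.098039) = 144 · 1.098039 = 158.117647.
(Note m_2 − m_1² simplifies to c · σ⁴ = 0.098039 · 144.)

Var(X) = m_2 − m_1² = 158.117647 − 144 = 14.117647.


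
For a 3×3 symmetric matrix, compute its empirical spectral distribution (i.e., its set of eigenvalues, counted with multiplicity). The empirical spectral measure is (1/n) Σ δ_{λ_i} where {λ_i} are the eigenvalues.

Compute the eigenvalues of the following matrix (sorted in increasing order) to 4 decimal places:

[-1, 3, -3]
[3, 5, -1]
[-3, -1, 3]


Since M is real symmetric, all three eigenvalues are real; they are the roots of det(λI − M) = λ³ − (tr M) λ² + s λ − det M, where s is the sum of the principal 2×2 minors.
tr M = -1 + 5 + 3 = 7.
s = ((-1)·5 − 3²) + ((-1)·3 − (-3)²) + (5·3 − (-1)²) = -14 + (-12) + 14 = -12.
det M (expand along row 1) = (-1)·14 − 3·6 + (-3)·12 = -68.
Characteristic polynomial: λ³ − 7λ² − 12λ + 68 = 0.
Substitute λ = y + (tr M)/3 = y + 2.333333 to remove the quadratic term: y³ + p·y + q = 0 with p = s − (tr M)²/3 = -28.333333 and q = −2(tr M)³/27 + (tr M)·s/3 − det M = 14.592593.
Three real roots ⇒ use the trigonometric (Viète) form: r = 2√(−p/3) = 6.146363, φ = arccos(3q/(p·r)) = arccos(-0.251384) = 1.824906 rad.
y_k = r·cos(φ/3 − 2πk/3) for k = 0, 1, 2 gives y = 5.043825, 0.519995, -5.563820.
λ_k = y_k + 2.333333 gives λ = 7.3772, 2.8533, -3.2305 (check: the sum is 7.0000 = tr M).

Eigenvalues sorted in increasing order: [-3.2305, 2.8533, 7.3772].


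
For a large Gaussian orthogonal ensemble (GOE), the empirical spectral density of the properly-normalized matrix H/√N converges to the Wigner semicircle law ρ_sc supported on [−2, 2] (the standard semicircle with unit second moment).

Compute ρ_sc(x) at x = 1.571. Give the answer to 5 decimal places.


ρ_sc(x) = (1/(2π)) √(4 − x²). With x = 1.571:
  4 − x² = 4 − (1.571)² = 4 − 2.468041 = 1.531959.
  √(4 − x²) = 1.237723.
  1/(2π) = 0.159155.
  ρ_sc(1.571) = 0.159155 · 1.237723 = 0.196990.

Rounded to 5 decimal places: ρ_sc(1.571) ≈ 0.19699.


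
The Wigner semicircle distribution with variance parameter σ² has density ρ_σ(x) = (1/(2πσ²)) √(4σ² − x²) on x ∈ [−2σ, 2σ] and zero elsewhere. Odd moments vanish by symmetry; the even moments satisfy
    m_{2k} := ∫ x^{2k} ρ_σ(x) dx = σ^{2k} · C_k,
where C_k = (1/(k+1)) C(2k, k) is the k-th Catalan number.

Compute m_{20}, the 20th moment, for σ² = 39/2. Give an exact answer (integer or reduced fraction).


By the scaled semicircle moment identity, m_{2k} = σ^{2k} · C_k with k = 10.
C_10 = (1/(k+1)) · C(2k, k) = (1/11) · C(20, 10) = (1/11) · 184756 = 16796.
σ^{2k} = (σ²)^k = (39/2)^10 = 8140406085191601/1024.

Therefore m_{20} = σ^{20} · C_10 = (8140406085191601/1024) · 16796 = 34181565151719532599/256.


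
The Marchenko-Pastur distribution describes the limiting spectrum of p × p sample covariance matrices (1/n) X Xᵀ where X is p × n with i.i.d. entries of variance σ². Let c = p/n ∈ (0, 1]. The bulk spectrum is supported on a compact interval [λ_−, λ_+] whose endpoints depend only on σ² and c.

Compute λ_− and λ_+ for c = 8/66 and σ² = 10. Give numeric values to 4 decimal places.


c = 8/66 = 0.121212; √c = 0.348155.
λ_− = σ² (1 − √c)² = 10 · (1 − 0.348155)² = 10 · (0.651845)² = 4.249015.
λ_+ = σ² (1 + √c)² = 10 · (1 + 0.348155)² = 10 · (1.348155)² = 18.175227.

Rounded to 4 decimal places: λ_− ≈ 4.2490, λ_+ ≈ 18.1752.


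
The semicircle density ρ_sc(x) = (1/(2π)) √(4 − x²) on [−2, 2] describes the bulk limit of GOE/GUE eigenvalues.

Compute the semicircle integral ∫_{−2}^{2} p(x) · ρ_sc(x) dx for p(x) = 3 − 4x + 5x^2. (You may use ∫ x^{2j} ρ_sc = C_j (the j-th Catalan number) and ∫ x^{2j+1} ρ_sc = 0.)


Write p(x) = Σ a_i x^i, split into monomials and integrate each against ρ_sc separately.
Using ∫ x^{2j} ρ_sc = C_j = (1/(j+1)) C(2j, j) (Catalan numbers) and ∫ x^{2j+1} ρ_sc = 0 (odd monomials vanish by symmetry):
  i = 0 (even): a_0 · C_{0} = 3 · 1 = 3
  i = 1 (odd): ∫ x^1 ρ_sc = 0 (vanishes)
  i = 2 (even): a_2 · C_{1} = 5 · 1 = 5

Summing the contributions: ∫_{−2}^{2} p(x) ρ_sc(x) dx = 3 + 5 = 8.


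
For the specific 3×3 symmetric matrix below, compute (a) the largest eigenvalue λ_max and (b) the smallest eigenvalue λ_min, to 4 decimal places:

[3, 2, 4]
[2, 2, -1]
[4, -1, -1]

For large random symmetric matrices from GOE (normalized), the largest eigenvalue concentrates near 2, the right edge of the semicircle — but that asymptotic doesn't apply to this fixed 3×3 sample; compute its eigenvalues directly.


Since M is real symmetric, all three eigenvalues are real; they are the roots of det(λI − M) = λ³ − (tr M) λ² + s λ − det M, where s is the sum of the principal 2×2 minors.
tr M = 3 + 2 + (-1) = 4.
s = (3·2 − 2²) + (3·(-1) − 4²) + (2·(-1) − (-1)²) = 2 + (-19) + (-3) = -20.
det M (expand along row 1) = 3·(-3) − 2·2 + 4·(-10) = -53.
Characteristic polynomial: λ³ − 4λ² − 20λ + 53 = 0.
Substitute λ = y + (tr M)/3 = y + 1.333333 to remove the quadratic term: y³ + p·y + q = 0 with p = s − (tr M)²/3 = -25.333333 and q = −2(tr M)³/27 + (tr M)·s/3 − det M = 21.592593.
Three real roots ⇒ use the trigonometric (Viète) form: r = 2√(−p/3) = 5.811865, φ = arccos(3q/(p·r)) = arccos(-0.439965) = 2.026356 rad.
y_k = r·cos(φ/3 − 2πk/3) for k = 0, 1, 2 gives y = 4.535721, 0.879163, -5.414884.
λ_k = y_k + 1.333333 gives λ = 5.8691, 2.2125, -4.0816 (check: the sum is 4.0000 = tr M).

Hence λ_max = 5.8691 and λ_min = -4.0816.


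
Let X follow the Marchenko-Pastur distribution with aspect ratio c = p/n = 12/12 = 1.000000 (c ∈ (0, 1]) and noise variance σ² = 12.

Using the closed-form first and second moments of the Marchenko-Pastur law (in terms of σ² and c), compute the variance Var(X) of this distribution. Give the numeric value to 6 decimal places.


Recall the MP moments m_1 = E[X] = σ² and m_2 = E[X²] = σ⁴ (1 + c).
m_1 = E[X] = σ² = 12, so m_1² = 144.
m_2 = E[X²] = σ⁴ (1 + c) = 144 · (1 + 1.000000) = 144 · 2.000000 = 288.000000.
(Note m_2 − m_1² simplifies to c · σ⁴ = 1.000000 · 144.)

Var(X) = m_2 − m_1² = 288.000000 − 144 = 144.000000.


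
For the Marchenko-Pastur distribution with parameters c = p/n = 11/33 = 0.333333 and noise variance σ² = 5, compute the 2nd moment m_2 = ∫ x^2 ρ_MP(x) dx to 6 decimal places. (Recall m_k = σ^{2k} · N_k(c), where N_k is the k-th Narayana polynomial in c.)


E[X²] = σ⁴ (1 + c) (second MP moment). With σ² = 5 (so σ⁴ = 25) and c = 11/33 = 0.333333: E[X²] = 25 · (1 + 0.333333) = 25 · 1.333333.

So E[X^2] = 33.333333.


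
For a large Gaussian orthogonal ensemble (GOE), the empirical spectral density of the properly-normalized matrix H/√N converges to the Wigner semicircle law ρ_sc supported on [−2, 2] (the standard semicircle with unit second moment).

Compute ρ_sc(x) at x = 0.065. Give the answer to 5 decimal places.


ρ_sc(x) = (1/(2π)) √(4 − x²). With x = 0.065:
  4 − x² = 4 − (0.065)² = 4 − 0.004225 = 3.995775.
  √(4 − x²) = 1.998943.
  1/(2π) = 0.159155.
  ρ_sc(0.065) = 0.159155 · 1.998943 = 0.318142.

Rounded to 5 decimal places: ρ_sc(0.065) ≈ 0.31814.


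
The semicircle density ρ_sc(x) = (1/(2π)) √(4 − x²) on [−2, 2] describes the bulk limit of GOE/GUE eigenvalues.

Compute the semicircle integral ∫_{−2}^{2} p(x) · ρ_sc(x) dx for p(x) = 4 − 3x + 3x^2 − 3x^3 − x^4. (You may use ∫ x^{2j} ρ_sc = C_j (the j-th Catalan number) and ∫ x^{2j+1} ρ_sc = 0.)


Write p(x) = Σ a_i x^i, split into monomials and integrate each against ρ_sc separately.
Using ∫ x^{2j} ρ_sc = C_j = (1/(j+1)) C(2j, j) (Catalan numbers) and ∫ x^{2j+1} ρ_sc = 0 (odd monomials vanish by symmetry):
  i = 0 (even): a_0 · C_{0} = 4 · 1 = 4
  i = 1 (odd): ∫ x^1 ρ_sc = 0 (vanishes)
  i = 2 (even): a_2 · C_{1} = 3 · 1 = 3
  i = 3 (odd): ∫ x^3 ρ_sc = 0 (vanishes)
  i = 4 (even): a_4 · C_{2} = -1 · 2 = -2

Summing the contributions: ∫_{−2}^{2} p(x) ρ_sc(x) dx = 4 + 3 + (-2) = 5.


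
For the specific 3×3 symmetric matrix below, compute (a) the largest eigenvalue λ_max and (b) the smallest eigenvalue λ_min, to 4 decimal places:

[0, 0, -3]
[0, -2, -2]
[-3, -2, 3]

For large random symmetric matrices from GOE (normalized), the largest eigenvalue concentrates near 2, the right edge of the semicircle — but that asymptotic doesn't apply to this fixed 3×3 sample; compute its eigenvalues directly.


Since M is real symmetric, all three eigenvalues are real; they are the roots of det(λI − M) = λ³ − (tr M) λ² + s λ − det M, where s is the sum of the principal 2×2 minors.
tr M = 0 + (-2) + 3 = 1.
s = (0·(-2) − 0²) + (0·3 − (-3)²) + ((-2)·3 − (-2)²) = 0 + (-9) + (-10) = -19.
det M (expand along row 1) = 0·(-10) − 0·(-6) + (-3)·(-6) = 18.
Characteristic polynomial: λ³ − λ² − 19λ − 18 = 0.
Substitute λ = y + (tr M)/3 = y + 0.333333 to remove the quadratic term: y³ + p·y + q = 0 with p = s − (tr M)²/3 = -19.333333 and q = −2(tr M)³/27 + (tr M)·s/3 − det M = -24.407407.
Three real roots ⇒ use the trigonometric (Viète) form: r = 2√(−p/3) = 5.077182, φ = arccos(3q/(p·r)) = arccos(0.745956) = 0.728827 rad.
y_k = r·cos(φ/3 − 2πk/3) for k = 0, 1, 2 gives y = 4.928088, -1.406311, -3.521776.
λ_k = y_k + 0.333333 gives λ = 5.2614, -1.0730, -3.1884 (check: the sum is 1.0000 = tr M).

Hence λ_max = 5.2614 and λ_min = -3.1884.


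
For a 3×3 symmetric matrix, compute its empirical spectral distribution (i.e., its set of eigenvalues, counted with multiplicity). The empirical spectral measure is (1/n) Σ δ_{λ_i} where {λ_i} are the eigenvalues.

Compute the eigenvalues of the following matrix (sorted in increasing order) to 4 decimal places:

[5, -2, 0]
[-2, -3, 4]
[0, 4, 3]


Since M is real symmetric, all three eigenvalues are real; they are the roots of det(λI − M) = λ³ − (tr M) λ² + s λ − det M, where s is the sum of the principal 2×2 minors.
tr M = 5 + (-3) + 3 = 5.
s = (5·(-3) − (-2)²) + (5·3 − 0²) + ((-3)·3 − 4²) = -19 + 15 + (-25) = -29.
det M (expand along row 1) = 5·(-25) − (-2)·(-6) + 0·(-8) = -137.
Characteristic polynomial: λ³ − 5λ² − 29λ + 137 = 0.
Substitute λ = y + (tr M)/3 = y + 1.666667 to remove the quadratic term: y³ + p·y + q = 0 with p = s − (tr M)²/3 = -37.333333 and q = −2(tr M)³/27 + (tr M)·s/3 − det M = 79.407407.
Three real roots ⇒ use the trigonometric (Viète) form: r = 2√(−p/3) = 7.055337, φ = arccos(3q/(p·r)) = arccos(-0.904415) = 2.700803 rad.
y_k = r·cos(φ/3 − 2πk/3) for k = 0, 1, 2 gives y = 4.384188, 2.595129, -6.979317.
λ_k = y_k + 1.666667 gives λ = 6.0509, 4.2618, -5.3127 (check: the sum is 5.0000 = tr M).

Eigenvalues sorted in increasing order: [-5.3127, 4.2618, 6.0509].


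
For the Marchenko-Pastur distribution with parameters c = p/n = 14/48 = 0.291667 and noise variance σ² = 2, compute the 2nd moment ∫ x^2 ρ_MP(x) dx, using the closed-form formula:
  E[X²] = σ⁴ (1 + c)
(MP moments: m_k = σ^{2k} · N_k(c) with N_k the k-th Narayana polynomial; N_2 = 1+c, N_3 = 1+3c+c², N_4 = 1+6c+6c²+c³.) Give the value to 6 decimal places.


E[X²] = σ⁴ (1 + c) (second MP moment). With σ² = 2 (so σ⁴ = 4) and c = 14/48 = 0.291667: E[X²] = 4 · (1 + 0.291667) = 4 · 1.291667.

So E[X^2] = 5.166667.


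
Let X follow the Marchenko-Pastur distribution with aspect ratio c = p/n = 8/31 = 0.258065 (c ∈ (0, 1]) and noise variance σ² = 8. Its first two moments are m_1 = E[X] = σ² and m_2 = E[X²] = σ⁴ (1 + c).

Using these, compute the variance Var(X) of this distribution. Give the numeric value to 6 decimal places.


m_1 = E[X] = σ² = 8, so m_1² = 64.
m_2 = E[X²] = σ⁴ (1 + c) = 64 · (1 + 0.258065) = 64 · 1.258065 = 80.516129.
(Note m_2 − m_1² simplifies to c · σ⁴ = 0.258065 · 64.)

Var(X) = m_2 − m_1² = 80.516129 − 64 = 16.516129.


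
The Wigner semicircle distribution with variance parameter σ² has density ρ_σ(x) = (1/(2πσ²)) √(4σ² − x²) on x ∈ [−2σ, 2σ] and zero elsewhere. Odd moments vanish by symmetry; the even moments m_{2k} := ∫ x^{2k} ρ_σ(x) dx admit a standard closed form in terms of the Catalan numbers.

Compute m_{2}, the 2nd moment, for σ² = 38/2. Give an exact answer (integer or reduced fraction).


By the scaled semicircle moment identity, m_{2k} = σ^{2k} · C_k with k = 1.
C_1 = (1/(k+1)) · C(2k, k) = (1/2) · C(2, 1) = (1/2) · 2 = 1.
σ^{2k} = (σ²)^k = (38/2)^1 = 19.

Therefore m_{2} = σ^{2} · C_1 = 19 · 1 = 19.


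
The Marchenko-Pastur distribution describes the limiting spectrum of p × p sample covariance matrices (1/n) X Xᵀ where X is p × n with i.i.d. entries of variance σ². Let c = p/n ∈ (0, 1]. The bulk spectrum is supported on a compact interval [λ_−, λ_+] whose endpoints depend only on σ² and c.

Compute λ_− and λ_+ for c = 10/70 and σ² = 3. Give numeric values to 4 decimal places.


c = 10/70 = 0.142857; √c = 0.377964.
λ_− = σ² (1 − √c)² = 3 · (1 − 0.377964)² = 3 · (0.622036)² = 1.160785.
λ_+ = σ² (1 + √c)² = 3 · (1 + 0.377964)² = 3 · (1.377964)² = 5.696358.

Rounded to 4 decimal places: λ_− ≈ 1.1608, λ_+ ≈ 5.6964.


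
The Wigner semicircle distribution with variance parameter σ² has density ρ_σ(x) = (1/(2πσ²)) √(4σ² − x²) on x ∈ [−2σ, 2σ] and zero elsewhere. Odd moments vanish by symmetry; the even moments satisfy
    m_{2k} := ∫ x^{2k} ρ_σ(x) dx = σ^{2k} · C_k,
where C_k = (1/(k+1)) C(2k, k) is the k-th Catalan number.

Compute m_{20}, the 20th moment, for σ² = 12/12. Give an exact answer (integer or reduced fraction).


By the scaled semicircle moment identity, m_{2k} = σ^{2k} · C_k with k = 10.
C_10 = (1/(k+1)) · C(2k, k) = (1/11) · C(20, 10) = (1/11) · 184756 = 16796.
σ^{2k} = (σ²)^k = (12/12)^10 = 1.

Therefore m_{20} = σ^{20} · C_10 = 1 · 16796 = 16796.


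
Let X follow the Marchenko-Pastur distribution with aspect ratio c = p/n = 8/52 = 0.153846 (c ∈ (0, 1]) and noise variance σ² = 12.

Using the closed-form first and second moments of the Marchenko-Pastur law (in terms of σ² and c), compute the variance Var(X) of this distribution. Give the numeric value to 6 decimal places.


Recall the MP moments m_1 = E[X] = σ² and m_2 = E[X²] = σ⁴ (1 + c).
m_1 = E[X] = σ² = 12, so m_1² = 144.
m_2 = E[X²] = σ⁴ (1 + c) = 144 · (1 + 0.153846) = 144 · 1.153846 = 166.153846.
(Note m_2 − m_1² simplifies to c · σ⁴ = 0.153846 · 144.)

Var(X) = m_2 − m_1² = 166.153846 − 144 = 22.153846.


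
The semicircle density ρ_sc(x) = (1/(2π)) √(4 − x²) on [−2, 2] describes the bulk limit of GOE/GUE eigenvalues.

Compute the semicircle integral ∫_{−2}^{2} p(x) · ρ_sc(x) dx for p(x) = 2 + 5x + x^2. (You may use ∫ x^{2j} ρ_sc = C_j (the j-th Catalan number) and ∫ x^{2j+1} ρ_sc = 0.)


Write p(x) = Σ a_i x^i, split into monomials and integrate each against ρ_sc separately.
Using ∫ x^{2j} ρ_sc = C_j = (1/(j+1)) C(2j, j) (Catalan numbers) and ∫ x^{2j+1} ρ_sc = 0 (odd monomials vanish by symmetry):
  i = 0 (even): a_0 · C_{0} = 2 · 1 = 2
  i = 1 (odd): ∫ x^1 ρ_sc = 0 (vanishes)
  i = 2 (even): a_2 · C_{1} = 1 · 1 = 1

Summing the contributions: ∫_{−2}^{2} p(x) ρ_sc(x) dx = 2 + 1 = 3.


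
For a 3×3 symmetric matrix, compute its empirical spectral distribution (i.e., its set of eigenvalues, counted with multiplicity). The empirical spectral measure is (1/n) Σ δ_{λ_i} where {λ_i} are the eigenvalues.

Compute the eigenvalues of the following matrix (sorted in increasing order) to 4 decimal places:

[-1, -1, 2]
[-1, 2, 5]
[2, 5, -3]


Since M is real symmetric, all three eigenvalues are real; they are the roots of det(λI − M) = λ³ − (tr M) λ² + s λ − det M, where s is the sum of the principal 2×2 minors.
tr M = -1 + 2 + (-3) = -2.
s = ((-1)·2 − (-1)²) + ((-1)·(-3) − 2²) + (2·(-3) − 5²) = -3 + (-1) + (-31) = -35.
det M (expand along row 1) = (-1)·(-31) − (-1)·(-7) + 2·(-9) = 6.
Characteristic polynomial: λ³ + 2λ² − 35λ − 6 = 0.
Substitute λ = y + (tr M)/3 = y − 0.666667 to remove the quadratic term: y³ + p·y + q = 0 with p = s − (tr M)²/3 = -36.333333 and q = −2(tr M)³/27 + (tr M)·s/3 − det M = 17.925926.
Three real roots ⇒ use the trigonometric (Viète) form: r = 2√(−p/3) = 6.960204, φ = arccos(3q/(p·r)) = arccos(-0.212655) = 1.785088 rad.
y_k = r·cos(φ/3 − 2πk/3) for k = 0, 1, 2 gives y = 5.763969, 0.496748, -6.260717.
λ_k = y_k − 0.666667 gives λ = 5.0973, -0.1699, -6.9274 (check: the sum is -2.0000 = tr M).

Eigenvalues sorted in increasing order: [-6.9274, -0.1699, 5.0973].


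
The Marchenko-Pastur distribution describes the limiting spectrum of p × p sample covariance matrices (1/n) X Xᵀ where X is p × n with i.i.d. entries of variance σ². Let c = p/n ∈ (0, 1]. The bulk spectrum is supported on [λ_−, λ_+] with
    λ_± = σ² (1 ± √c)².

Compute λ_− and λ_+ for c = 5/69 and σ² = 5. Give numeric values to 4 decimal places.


c = 5/69 = 0.072464; √c = 0.269191.
λ_− = σ² (1 − √c)² = 5 · (1 − 0.269191)² = 5 · (0.730809)² = 2.670409.
λ_+ = σ² (1 + √c)² = 5 · (1 + 0.269191)² = 5 · (1.269191)² = 8.054228.

Rounded to 4 decimal places: λ_− ≈ 2.6704, λ_+ ≈ 8.0542.


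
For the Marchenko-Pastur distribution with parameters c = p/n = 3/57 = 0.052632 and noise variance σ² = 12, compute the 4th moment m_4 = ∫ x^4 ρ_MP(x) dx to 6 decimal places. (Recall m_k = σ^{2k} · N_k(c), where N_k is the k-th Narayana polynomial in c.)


E[X⁴] = σ⁸ (1 + 6c + 6c² + c³) (fourth MP moment). With σ² = 12 (so σ⁸ = 20736) and c = 3/57 = 0.052632: E[X⁴] = 20736 · (1 + 6·0.052632 + 6·(0.052632)² + (0.052632)³) = 20736 · 1.332556.

So E[X^4] = 27631.876367.


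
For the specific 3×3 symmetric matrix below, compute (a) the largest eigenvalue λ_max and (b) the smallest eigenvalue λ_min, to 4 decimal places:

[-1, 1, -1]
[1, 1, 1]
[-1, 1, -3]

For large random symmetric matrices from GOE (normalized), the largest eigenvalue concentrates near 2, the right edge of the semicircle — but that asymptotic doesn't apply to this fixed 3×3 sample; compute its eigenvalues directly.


Since M is real symmetric, all three eigenvalues are real; they are the roots of det(λI − M) = λ³ − (tr M) λ² + s λ − det M, where s is the sum of the principal 2×2 minors.
tr M = -1 + 1 + (-3) = -3.
s = ((-1)·1 − 1²) + ((-1)·(-3) − (-1)²) + (1·(-3) − 1²) = -2 + 2 + (-4) = -4.
det M (expand along row 1) = (-1)·(-4) − 1·(-2) + (-1)·2 = 4.
Characteristic polynomial: λ³ + 3λ² − 4λ − 4 = 0.
Substitute λ = y + (tr M)/3 = y − 1.000000 to remove the quadratic term: y³ + p·y + q = 0 with p = s − (tr M)²/3 = -7.000000 and q = −2(tr M)³/27 + (tr M)·s/3 − det M = 2.000000.
Three real roots ⇒ use the trigonometric (Viète) form: r = 2√(−p/3) = 3.055050, φ = arccos(3q/(p·r)) = arccos(-0.280566) = 1.855180 rad.
y_k = r·cos(φ/3 − 2πk/3) for k = 0, 1, 2 gives y = 2.489289, 0.289169, -2.778457.
λ_k = y_k − 1.000000 gives λ = 1.4893, -0.7108, -3.7785 (check: the sum is -3.0000 = tr M).

Hence λ_max = 1.4893 and λ_min = -3.7785.


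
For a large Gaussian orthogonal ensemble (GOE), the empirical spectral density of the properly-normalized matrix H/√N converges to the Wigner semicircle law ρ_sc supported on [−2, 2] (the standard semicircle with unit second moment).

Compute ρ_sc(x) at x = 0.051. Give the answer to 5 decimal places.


ρ_sc(x) = (1/(2π)) √(4 − x²). With x = 0.051:
  4 − x² = 4 − (0.051)² = 4 − 0.002601 = 3.997399.
  √(4 − x²) = 1.999350.
  1/(2π) = 0.159155.
  ρ_sc(0.051) = 0.159155 · 1.999350 = 0.318206.

Rounded to 5 decimal places: ρ_sc(0.051) ≈ 0.31821.


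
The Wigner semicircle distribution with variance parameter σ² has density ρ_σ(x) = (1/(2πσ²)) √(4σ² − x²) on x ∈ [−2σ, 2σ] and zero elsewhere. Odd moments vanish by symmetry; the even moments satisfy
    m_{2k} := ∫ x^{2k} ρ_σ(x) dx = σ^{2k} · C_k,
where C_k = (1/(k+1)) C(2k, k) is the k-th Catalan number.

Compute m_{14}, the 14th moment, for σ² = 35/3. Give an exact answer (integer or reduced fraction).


By the scaled semicircle moment identity, m_{2k} = σ^{2k} · C_k with k = 7.
C_7 = (1/(k+1)) · C(2k, k) = (1/8) · C(14, 7) = (1/8) · 3432 = 429.
σ^{2k} = (σ²)^k = (35/3)^7 = 64339296875/2187.

Therefore m_{14} = σ^{14} · C_7 = (64339296875/2187) · 429 = 9200519453125/729.


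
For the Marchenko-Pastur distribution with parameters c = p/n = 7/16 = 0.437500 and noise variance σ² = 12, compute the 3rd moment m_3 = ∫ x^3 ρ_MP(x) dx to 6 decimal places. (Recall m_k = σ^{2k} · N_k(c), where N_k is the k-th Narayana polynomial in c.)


E[X³] = σ⁶ (1 + 3c + c²) (third MP moment). With σ² = 12 (so σ⁶ = 1728) and c = 7/16 = 0.437500: E[X³] = 1728 · (1 + 3·0.437500 + (0.437500)²) = 1728 · 2.503906.

So E[X^3] = 4326.750000.


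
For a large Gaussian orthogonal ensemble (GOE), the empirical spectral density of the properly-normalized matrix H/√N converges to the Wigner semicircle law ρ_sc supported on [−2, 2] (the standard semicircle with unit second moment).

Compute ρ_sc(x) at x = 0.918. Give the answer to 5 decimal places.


ρ_sc(x) = (1/(2π)) √(4 − x²). With x = 0.918:
  4 − x² = 4 − (0.918)² = 4 − 0.842724 = 3.157276.
  √(4 − x²) = 1.776873.
  1/(2π) = 0.159155.
  ρ_sc(0.918) = 0.159155 · 1.776873 = 0.282798.

Rounded to 5 decimal places: ρ_sc(0.918) ≈ 0.28280.
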